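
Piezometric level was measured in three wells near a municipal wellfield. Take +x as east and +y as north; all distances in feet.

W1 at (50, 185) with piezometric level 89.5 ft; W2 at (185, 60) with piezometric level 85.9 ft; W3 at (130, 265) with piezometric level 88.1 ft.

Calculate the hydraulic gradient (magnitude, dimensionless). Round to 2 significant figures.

0.023

With h = a·x + b·y + c and W1 as origin, the differences give:
  135·a + (-125)·b = -3.6
  80·a + 80·b = -1.4
Eliminate b (×80 and ×(-125), subtract): 20800·a = -463.00 → a = ∂h/∂x = -0.02226
Back-substitute: b = ∂h/∂y = +0.004760.
|∇h| = √(-0.02226² + 0.004760²) = 0.02276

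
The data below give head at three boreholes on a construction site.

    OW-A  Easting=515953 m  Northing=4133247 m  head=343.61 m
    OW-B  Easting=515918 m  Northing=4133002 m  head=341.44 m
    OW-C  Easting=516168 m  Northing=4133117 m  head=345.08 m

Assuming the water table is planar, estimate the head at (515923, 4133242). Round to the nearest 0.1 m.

With h = a·x + b·y + c and OW-A as origin, the differences give:
  (-35)·a + (-245)·b = -2.17
  215·a + (-130)·b = +1.47
Eliminate b (×(-130) and ×(-245), subtract): 57225·a = 642.250 → a = ∂h/∂x = +0.01122
Back-substitute: b = ∂h/∂y = +0.007254.
h(515923, 4133242) = 343.61 + (+0.01122)·(-30) + (+0.007254)·(-5) = 343.61 -0.337 -0.036 = 343.237 m.

343.2 m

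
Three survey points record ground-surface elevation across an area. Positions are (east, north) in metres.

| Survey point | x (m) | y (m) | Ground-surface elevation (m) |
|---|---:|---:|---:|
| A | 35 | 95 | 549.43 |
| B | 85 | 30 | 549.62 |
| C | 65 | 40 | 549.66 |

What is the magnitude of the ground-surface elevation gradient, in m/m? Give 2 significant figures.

0.0092 m/m

With z = a·x + b·y + c and A as origin, the differences give:
  50·a + (-65)·b = +0.19
  30·a + (-55)·b = +0.23
Eliminate b (×(-55) and ×(-65), subtract): -800·a = 4.500 → a = ∂z/∂x = -0.005625
Back-substitute: b = ∂z/∂y = -0.007250.
|∇f| = √(-0.005625² + -0.007250²) = 0.009176 m/m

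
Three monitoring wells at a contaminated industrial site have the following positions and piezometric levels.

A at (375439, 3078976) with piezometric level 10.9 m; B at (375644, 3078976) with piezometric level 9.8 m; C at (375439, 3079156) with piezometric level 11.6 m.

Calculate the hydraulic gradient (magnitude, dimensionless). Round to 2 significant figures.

0.0066

∂h/∂x = (9.8 − 10.9) / (375644 − 375439) = -0.005366
∂h/∂y = (11.6 − 10.9) / (3079156 − 3078976) = +0.003889
|∇h| = √(-0.005366² + 0.003889²) = 0.006627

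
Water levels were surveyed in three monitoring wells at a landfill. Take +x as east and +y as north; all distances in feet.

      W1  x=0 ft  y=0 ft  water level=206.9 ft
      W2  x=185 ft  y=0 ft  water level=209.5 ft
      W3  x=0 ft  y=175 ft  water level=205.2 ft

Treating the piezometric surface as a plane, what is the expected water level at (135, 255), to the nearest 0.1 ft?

206.3 ft

∂h/∂x = (209.5 − 206.9) / (185 − 0) = +0.01405
∂h/∂y = (205.2 − 206.9) / (175 − 0) = -0.009714
h(135, 255) = 206.9 + (+0.01405)·(135) + (-0.009714)·(255) = 206.9 +1.897 -2.477 = 206.320 ft.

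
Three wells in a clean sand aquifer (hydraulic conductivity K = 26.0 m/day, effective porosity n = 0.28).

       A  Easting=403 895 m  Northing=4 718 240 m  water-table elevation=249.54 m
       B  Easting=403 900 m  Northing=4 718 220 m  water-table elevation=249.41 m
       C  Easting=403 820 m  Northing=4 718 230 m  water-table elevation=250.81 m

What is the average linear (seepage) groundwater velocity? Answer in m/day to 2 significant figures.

1.6 m/day

With h = a·x + b·y + c and A as origin, the differences give:
  5·a + (-20)·b = -0.13
  (-75)·a + (-10)·b = +1.27
Eliminate b (×(-10) and ×(-20), subtract): -1550·a = 26.700 → a = ∂h/∂x = -0.01723
Back-substitute: b = ∂h/∂y = +0.002194.
|∇h| = √(-0.01723² + 0.002194²) = 0.01737
Seepage velocity v = K·i/n = 26.0 × 0.01737 / 0.28 = 1.613 m/day.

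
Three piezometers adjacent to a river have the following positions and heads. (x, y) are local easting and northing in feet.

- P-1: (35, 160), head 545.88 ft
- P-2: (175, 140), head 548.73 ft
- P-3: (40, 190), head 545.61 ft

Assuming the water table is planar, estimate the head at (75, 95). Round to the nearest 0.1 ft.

Differences from P-1: to P-2 (Δx, Δy, Δh) = (140, -20, +2.85); to P-3 = (5, 30, -0.27).
Determinant of the coordinate differences = 140·30 − 5·(-20) = 4300.
∂h/∂x = [(+2.85)·30 − (-0.27)·(-20)] / 4300 = +0.01863
∂h/∂y = [140·(-0.27) − 5·(+2.85)] / 4300 = -0.01210
h(75, 95) = 545.88 + (+0.01863)·(40) + (-0.01210)·(-65) = 545.88 +0.745 +0.787 = 547.412 ft.

547.4 ft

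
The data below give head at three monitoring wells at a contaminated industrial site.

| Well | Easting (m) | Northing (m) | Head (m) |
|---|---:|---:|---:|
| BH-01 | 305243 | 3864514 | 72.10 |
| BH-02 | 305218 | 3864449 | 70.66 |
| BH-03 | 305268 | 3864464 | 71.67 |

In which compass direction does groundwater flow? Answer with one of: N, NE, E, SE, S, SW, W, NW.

SW

Three-point gradient (reference BH-01): Δ to BH-02 = (-25, -65, -1.44), Δ to BH-03 = (25, -50, -0.43).
∂h/∂x = +0.01532, ∂h/∂y = +0.01626 (det = 2875).
Flow = −∇h = (-0.01532 east, -0.01626 north), which points southwest.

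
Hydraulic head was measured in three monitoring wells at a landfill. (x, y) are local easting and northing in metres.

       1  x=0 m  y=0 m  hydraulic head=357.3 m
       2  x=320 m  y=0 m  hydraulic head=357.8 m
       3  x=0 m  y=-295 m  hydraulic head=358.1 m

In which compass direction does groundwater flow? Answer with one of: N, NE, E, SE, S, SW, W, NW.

NW

∂h/∂x = (357.8 − 357.3) / (320 − 0) = +0.001563
∂h/∂y = (358.1 − 357.3) / (-295 − 0) = -0.002712
Flow = −∇h = (-0.001563 east, +0.002712 north), which points northwest.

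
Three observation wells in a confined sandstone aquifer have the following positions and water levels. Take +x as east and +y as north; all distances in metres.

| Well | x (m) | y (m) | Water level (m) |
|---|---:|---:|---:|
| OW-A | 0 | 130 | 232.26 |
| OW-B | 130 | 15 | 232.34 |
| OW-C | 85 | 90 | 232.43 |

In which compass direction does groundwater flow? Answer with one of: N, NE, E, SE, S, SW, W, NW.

SW

Three-point gradient (reference OW-A): Δ to OW-B = (130, -115, +0.08), Δ to OW-C = (85, -40, +0.17).
∂h/∂x = +0.003574, ∂h/∂y = +0.003344 (det = 4575).
Flow = −∇h = (-0.003574 east, -0.003344 north), which points southwest.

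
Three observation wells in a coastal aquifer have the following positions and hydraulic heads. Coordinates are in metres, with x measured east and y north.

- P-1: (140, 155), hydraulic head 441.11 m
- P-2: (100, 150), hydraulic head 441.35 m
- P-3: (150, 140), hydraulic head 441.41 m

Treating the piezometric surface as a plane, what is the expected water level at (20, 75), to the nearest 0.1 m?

443.3 m

With h = a·x + b·y + c and P-1 as origin, the differences give:
  (-40)·a + (-5)·b = +0.24
  10·a + (-15)·b = +0.30
Eliminate b (×(-15) and ×(-5), subtract): 650·a = -2.100 → a = ∂h/∂x = -0.003231
Back-substitute: b = ∂h/∂y = -0.02215.
h(20, 75) = 441.11 + (-0.003231)·(-120) + (-0.02215)·(-80) = 441.11 +0.388 +1.772 = 443.270 m.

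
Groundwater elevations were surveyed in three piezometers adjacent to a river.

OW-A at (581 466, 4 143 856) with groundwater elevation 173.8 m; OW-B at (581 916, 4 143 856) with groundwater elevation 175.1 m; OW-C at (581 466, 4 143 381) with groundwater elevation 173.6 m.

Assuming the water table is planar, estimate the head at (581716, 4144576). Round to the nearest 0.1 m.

∂h/∂x = (175.1 − 173.8) / (581916 − 581466) = +0.002889
∂h/∂y = (173.6 − 173.8) / (4143381 − 4143856) = +0.0004211
h(581716, 4144576) = 173.8 + (+0.002889)·(250) + (+0.0004211)·(720) = 173.8 +0.722 +0.303 = 174.825 m.

174.8 m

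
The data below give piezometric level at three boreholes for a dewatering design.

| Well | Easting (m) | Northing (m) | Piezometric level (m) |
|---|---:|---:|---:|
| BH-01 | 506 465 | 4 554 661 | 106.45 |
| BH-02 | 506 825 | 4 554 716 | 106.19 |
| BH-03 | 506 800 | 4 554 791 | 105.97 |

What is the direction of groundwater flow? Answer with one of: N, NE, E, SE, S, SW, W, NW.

Taking BH-01 as reference: BH-02−BH-01 = (360, 55, -0.26); BH-03−BH-01 = (335, 130, -0.48).
Solve a·Δx + b·Δy = Δh: det = 360·130 − 335·55 = 28375.
∂h/∂x = [(-0.26)·130 − (-0.48)·55] / 28375 = -0.0002608
∂h/∂y = [360·(-0.48) − 335·(-0.26)] / 28375 = -0.003020
Flow = −∇h = (+0.0002608 east, +0.003020 north), which points north.

N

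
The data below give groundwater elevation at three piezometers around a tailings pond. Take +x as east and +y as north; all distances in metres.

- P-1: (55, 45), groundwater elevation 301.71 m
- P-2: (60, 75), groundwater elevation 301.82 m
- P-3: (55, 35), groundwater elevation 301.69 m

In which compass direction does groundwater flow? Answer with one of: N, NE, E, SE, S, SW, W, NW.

Taking P-1 as reference: P-2−P-1 = (5, 30, +0.11); P-3−P-1 = (0, -10, -0.02).
Solve a·Δx + b·Δy = Δh: det = 5·(-10) − 0·30 = -50.
∂h/∂x = [(+0.11)·(-10) − (-0.02)·30] / -50 = +0.01000
∂h/∂y = [5·(-0.02) − 0·(+0.11)] / -50 = +0.002000
Flow = −∇h = (-0.01000 east, -0.002000 north), which points west.

W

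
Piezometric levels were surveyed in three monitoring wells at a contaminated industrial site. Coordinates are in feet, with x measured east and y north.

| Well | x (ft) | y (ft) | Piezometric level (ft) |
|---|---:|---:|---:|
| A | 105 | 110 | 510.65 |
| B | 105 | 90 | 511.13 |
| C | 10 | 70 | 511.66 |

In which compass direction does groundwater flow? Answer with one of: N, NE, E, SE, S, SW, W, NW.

Taking A as reference: B−A = (0, -20, +0.48); C−A = (-95, -40, +1.01).
Solve a·Δx + b·Δy = Δh: det = 0·(-40) − (-95)·(-20) = -1900.
∂h/∂x = [(+0.48)·(-40) − (+1.01)·(-20)] / -1900 = -0.0005263
∂h/∂y = [0·(+1.01) − (-95)·(+0.48)] / -1900 = -0.02400
Flow = −∇h = (+0.0005263 east, +0.02400 north), which points north.

N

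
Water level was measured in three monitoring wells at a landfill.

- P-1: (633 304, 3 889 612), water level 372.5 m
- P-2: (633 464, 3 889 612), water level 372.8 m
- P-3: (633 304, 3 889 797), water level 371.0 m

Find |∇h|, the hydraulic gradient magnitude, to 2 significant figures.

0.0083

∂h/∂x = (372.8 − 372.5) / (633464 − 633304) = +0.001875
∂h/∂y = (371.0 − 372.5) / (3889797 − 3889612) = -0.008108
|∇h| = √(0.001875² + -0.008108²) = 0.008322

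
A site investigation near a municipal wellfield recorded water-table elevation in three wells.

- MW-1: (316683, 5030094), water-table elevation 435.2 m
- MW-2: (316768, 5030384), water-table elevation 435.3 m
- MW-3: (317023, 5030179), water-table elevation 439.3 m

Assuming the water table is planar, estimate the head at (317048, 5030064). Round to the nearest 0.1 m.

440.0 m

Taking MW-1 as reference: MW-2−MW-1 = (85, 290, +0.1); MW-3−MW-1 = (340, 85, +4.1).
Solve a·Δx + b·Δy = Δh: det = 85·85 − 340·290 = -91375.
∂h/∂x = [(+0.1)·85 − (+4.1)·290] / -91375 = +0.01292
∂h/∂y = [85·(+4.1) − 340·(+0.1)] / -91375 = -0.003442
h(317048, 5030064) = 435.2 + (+0.01292)·(365) + (-0.003442)·(-30) = 435.2 +4.716 +0.103 = 440.019 m.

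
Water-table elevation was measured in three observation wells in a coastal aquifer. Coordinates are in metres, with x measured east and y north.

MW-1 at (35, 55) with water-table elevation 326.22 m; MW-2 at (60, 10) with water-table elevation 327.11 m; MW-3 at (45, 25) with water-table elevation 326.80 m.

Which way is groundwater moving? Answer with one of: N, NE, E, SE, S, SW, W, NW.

N

Differences from MW-1: to MW-2 (Δx, Δy, Δh) = (25, -45, +0.89); to MW-3 = (10, -30, +0.58).
Solve a·Δx + b·Δy = Δh: det = 25·(-30) − 10·(-45) = -300.
∂h/∂x = [(+0.89)·(-30) − (+0.58)·(-45)] / -300 = +0.002000
∂h/∂y = [25·(+0.58) − 10·(+0.89)] / -300 = -0.01867
Flow = −∇h = (-0.002000 east, +0.01867 north), which points north.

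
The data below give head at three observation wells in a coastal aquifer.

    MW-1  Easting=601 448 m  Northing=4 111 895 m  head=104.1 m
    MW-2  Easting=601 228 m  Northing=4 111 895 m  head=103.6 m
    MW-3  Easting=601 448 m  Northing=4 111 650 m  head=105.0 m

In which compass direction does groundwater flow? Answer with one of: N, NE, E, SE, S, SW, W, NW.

∂h/∂x = (103.6 − 104.1) / (601228 − 601448) = +0.002273
∂h/∂y = (105.0 − 104.1) / (4111650 − 4111895) = -0.003673
Flow = −∇h = (-0.002273 east, +0.003673 north), which points northwest.

NW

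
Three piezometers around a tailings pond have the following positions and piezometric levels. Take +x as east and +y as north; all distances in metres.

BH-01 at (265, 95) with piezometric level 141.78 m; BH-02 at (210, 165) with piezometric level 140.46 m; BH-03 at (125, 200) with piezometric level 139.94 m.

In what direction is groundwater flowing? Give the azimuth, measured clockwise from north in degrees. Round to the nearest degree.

With h = a·x + b·y + c and BH-01 as origin, the differences give:
  (-55)·a + 70·b = -1.32
  (-140)·a + 105·b = -1.84
Eliminate b (×105 and ×70, subtract): 4025·a = -9.800 → a = ∂h/∂x = -0.002435
Back-substitute: b = ∂h/∂y = -0.02077.
Flow direction (−∇h) has components (+0.002435 E, +0.02077 N).
Azimuth = atan2(E, N) = atan2(+0.002435, +0.02077) = 6.7° ≈ 007°.

007°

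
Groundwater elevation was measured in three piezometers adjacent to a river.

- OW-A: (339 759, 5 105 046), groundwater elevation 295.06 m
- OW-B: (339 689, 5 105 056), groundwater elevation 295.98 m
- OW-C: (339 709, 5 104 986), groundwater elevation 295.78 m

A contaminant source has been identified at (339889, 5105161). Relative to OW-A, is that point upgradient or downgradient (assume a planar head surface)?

downgradient

Differences from OW-A: to OW-B (Δx, Δy, Δh) = (-70, 10, +0.92); to OW-C = (-50, -60, +0.72).
Solve a·Δx + b·Δy = Δh: det = (-70)·(-60) − (-50)·10 = 4700.
∂h/∂x = [(+0.92)·(-60) − (+0.72)·10] / 4700 = -0.01328
∂h/∂y = [(-70)·(+0.72) − (-50)·(+0.92)] / 4700 = -0.0009362
Head at (339889, 5105161) = 295.06 + (-0.01328)·(130) + (-0.0009362)·(115) = 293.23 m.
That is lower than the 295.06 m at OW-A, so the point is downgradient.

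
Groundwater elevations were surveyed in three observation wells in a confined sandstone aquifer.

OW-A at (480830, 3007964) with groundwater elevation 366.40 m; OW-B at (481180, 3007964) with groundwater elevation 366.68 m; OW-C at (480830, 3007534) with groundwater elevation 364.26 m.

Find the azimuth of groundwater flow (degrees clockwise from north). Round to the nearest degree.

189°

∂h/∂x = (366.68 − 366.40) / (481180 − 480830) = +0.0008000
∂h/∂y = (364.26 − 366.40) / (3007534 − 3007964) = +0.004977
Flow direction (−∇h) has components (-0.0008000 E, -0.004977 N).
Azimuth = atan2(E, N) = atan2(-0.0008000, -0.004977) = 189.1° ≈ 189°.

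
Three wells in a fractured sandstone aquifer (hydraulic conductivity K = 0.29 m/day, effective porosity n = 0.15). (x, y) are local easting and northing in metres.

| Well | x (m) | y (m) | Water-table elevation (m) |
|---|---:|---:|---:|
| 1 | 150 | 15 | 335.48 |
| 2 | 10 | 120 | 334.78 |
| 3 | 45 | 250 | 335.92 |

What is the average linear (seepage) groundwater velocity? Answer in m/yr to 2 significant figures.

8.1 m/yr

Taking 1 as reference: 2−1 = (-140, 105, -0.70); 3−1 = (-105, 235, +0.44).
Solve a·Δx + b·Δy = Δh: det = (-140)·235 − (-105)·105 = -21875.
∂h/∂x = [(-0.70)·235 − (+0.44)·105] / -21875 = +0.009632
∂h/∂y = [(-140)·(+0.44) − (-105)·(-0.70)] / -21875 = +0.006176
|∇h| = √(0.009632² + 0.006176²) = 0.01144
Seepage velocity v = K·i/n = 0.29 × 0.01144 / 0.15 = 0.02212 m/day = 8.079 m/yr.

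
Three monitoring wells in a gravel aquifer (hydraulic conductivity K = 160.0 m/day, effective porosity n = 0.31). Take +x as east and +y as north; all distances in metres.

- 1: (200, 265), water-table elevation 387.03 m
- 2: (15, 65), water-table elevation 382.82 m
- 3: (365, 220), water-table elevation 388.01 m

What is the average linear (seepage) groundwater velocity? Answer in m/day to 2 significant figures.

Taking 1 as reference: 2−1 = (-185, -200, -4.21); 3−1 = (165, -45, +0.98).
Determinant of the coordinate differences = (-185)·(-45) − 165·(-200) = 41325.
∂h/∂x = [(-4.21)·(-45) − (+0.98)·(-200)] / 41325 = +0.009327
∂h/∂y = [(-185)·(+0.98) − 165·(-4.21)] / 41325 = +0.01242
|∇h| = √(0.009327² + 0.01242²) = 0.01553
Seepage velocity v = K·i/n = 160.0 × 0.01553 / 0.31 = 8.015 m/day.

8.0 m/day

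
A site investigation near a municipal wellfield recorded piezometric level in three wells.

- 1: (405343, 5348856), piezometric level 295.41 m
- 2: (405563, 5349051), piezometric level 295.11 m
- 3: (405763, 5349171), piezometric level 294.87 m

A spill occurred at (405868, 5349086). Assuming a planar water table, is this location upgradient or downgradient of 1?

downgradient

With h = a·x + b·y + c and 1 as origin, the differences give:
  220·a + 195·b = -0.30
  420·a + 315·b = -0.54
Eliminate b (×315 and ×195, subtract): -12600·a = 10.800 → a = ∂h/∂x = -0.0008571
Back-substitute: b = ∂h/∂y = -0.0005714.
Head at (405868, 5349086) = 295.41 + (-0.0008571)·(525) + (-0.0005714)·(230) = 294.83 m.
That is lower than the 295.41 m at 1, so the point is downgradient.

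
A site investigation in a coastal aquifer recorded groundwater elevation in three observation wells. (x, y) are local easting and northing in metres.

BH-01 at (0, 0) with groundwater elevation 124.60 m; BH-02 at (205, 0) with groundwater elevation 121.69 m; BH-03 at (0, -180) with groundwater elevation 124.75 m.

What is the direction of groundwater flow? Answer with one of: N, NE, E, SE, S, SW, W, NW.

∂h/∂x = (121.69 − 124.60) / (205 − 0) = -0.01420
∂h/∂y = (124.75 − 124.60) / (-180 − 0) = -0.0008333
Flow = −∇h = (+0.01420 east, +0.0008333 north), which points east.

E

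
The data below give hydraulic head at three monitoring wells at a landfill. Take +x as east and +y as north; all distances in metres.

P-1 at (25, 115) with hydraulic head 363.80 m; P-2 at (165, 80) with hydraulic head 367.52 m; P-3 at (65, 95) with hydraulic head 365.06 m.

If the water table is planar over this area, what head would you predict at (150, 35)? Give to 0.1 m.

368.1 m

With h = a·x + b·y + c and P-1 as origin, the differences give:
  140·a + (-35)·b = +3.72
  40·a + (-20)·b = +1.26
Eliminate b (×(-20) and ×(-35), subtract): -1400·a = -30.300 → a = ∂h/∂x = +0.02164
Back-substitute: b = ∂h/∂y = -0.01971.
h(150, 35) = 363.80 + (+0.02164)·(125) + (-0.01971)·(-80) = 363.80 +2.705 +1.577 = 368.083 m.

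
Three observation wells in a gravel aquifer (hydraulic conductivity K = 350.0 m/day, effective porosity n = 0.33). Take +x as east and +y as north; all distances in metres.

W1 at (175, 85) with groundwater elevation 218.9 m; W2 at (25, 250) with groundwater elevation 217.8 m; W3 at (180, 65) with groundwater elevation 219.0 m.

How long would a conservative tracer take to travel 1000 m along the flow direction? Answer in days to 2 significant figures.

Taking W1 as reference: W2−W1 = (-150, 165, -1.1); W3−W1 = (5, -20, +0.1).
Solve a·Δx + b·Δy = Δh: det = (-150)·(-20) − 5·165 = 2175.
∂h/∂x = [(-1.1)·(-20) − (+0.1)·165] / 2175 = +0.002529
∂h/∂y = [(-150)·(+0.1) − 5·(-1.1)] / 2175 = -0.004368
|∇h| = √(0.002529² + -0.004368²) = 0.005047
Seepage velocity v = K·i/n = 350.0 × 0.005047 / 0.33 = 5.353 m/day.
t = 1000 / 5.353 = 186.8 days.

190 days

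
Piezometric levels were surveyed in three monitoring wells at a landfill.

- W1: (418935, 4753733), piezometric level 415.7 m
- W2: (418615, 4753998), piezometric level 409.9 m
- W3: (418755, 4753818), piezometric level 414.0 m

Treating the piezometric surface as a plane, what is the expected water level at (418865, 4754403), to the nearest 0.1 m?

399.5 m

Taking W1 as reference: W2−W1 = (-320, 265, -5.8); W3−W1 = (-180, 85, -1.7).
Determinant of the coordinate differences = (-320)·85 − (-180)·265 = 20500.
∂h/∂x = [(-5.8)·85 − (-1.7)·265] / 20500 = -0.002073
∂h/∂y = [(-320)·(-1.7) − (-180)·(-5.8)] / 20500 = -0.02439
h(418865, 4754403) = 415.7 + (-0.002073)·(-70) + (-0.02439)·(670) = 415.7 +0.145 -16.341 = 399.504 m.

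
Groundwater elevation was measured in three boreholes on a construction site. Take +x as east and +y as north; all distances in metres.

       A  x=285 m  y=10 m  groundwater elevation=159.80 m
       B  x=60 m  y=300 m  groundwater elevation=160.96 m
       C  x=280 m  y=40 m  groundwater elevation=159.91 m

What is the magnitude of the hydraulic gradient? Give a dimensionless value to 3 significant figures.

0.00362

With h = a·x + b·y + c and A as origin, the differences give:
  (-225)·a + 290·b = +1.16
  (-5)·a + 30·b = +0.11
Eliminate b (×30 and ×290, subtract): -5300·a = 2.900 → a = ∂h/∂x = -0.0005472
Back-substitute: b = ∂h/∂y = +0.003575.
|∇h| = √(-0.0005472² + 0.003575²) = 0.003617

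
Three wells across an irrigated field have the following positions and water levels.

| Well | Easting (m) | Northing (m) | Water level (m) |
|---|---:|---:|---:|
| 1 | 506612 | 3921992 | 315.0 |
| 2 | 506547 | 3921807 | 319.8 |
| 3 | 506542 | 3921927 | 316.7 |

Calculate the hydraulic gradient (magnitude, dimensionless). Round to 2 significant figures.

Taking 1 as reference: 2−1 = (-65, -185, +4.8); 3−1 = (-70, -65, +1.7).
Determinant of the coordinate differences = (-65)·(-65) − (-70)·(-185) = -8725.
∂h/∂x = [(+4.8)·(-65) − (+1.7)·(-185)] / -8725 = -0.0002865
∂h/∂y = [(-65)·(+1.7) − (-70)·(+4.8)] / -8725 = -0.02585
|∇h| = √(-0.0002865² + -0.02585²) = 0.02585

0.026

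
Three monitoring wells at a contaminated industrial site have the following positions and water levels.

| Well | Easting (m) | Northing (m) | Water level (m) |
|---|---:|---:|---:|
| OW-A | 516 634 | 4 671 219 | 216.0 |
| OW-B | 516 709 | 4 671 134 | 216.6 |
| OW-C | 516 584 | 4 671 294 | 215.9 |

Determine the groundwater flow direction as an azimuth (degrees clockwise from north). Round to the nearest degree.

238°

With h = a·x + b·y + c and OW-A as origin, the differences give:
  75·a + (-85)·b = +0.6
  (-50)·a + 75·b = -0.1
Eliminate b (×75 and ×(-85), subtract): 1375·a = 36.50 → a = ∂h/∂x = +0.02655
Back-substitute: b = ∂h/∂y = +0.01636.
Flow direction (−∇h) has components (-0.02655 E, -0.01636 N).
Azimuth = atan2(E, N) = atan2(-0.02655, -0.01636) = 238.3° ≈ 238°.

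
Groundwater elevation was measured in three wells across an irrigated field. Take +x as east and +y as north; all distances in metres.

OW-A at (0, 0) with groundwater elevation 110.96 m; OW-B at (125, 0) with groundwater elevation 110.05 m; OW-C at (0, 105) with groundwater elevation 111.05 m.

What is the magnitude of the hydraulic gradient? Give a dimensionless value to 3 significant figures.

∂h/∂x = (110.05 − 110.96) / (125 − 0) = -0.007280
∂h/∂y = (111.05 − 110.96) / (105 − 0) = +0.0008571
|∇h| = √(-0.007280² + 0.0008571²) = 0.00733

0.00733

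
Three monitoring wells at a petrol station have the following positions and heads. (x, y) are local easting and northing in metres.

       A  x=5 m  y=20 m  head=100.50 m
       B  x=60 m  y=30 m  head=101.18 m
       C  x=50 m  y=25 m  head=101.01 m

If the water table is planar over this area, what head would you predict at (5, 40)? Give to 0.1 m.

100.8 m

Differences from A: to B (Δx, Δy, Δh) = (55, 10, +0.68); to C = (45, 5, +0.51).
Determinant of the coordinate differences = 55·5 − 45·10 = -175.
∂h/∂x = [(+0.68)·5 − (+0.51)·10] / -175 = +0.009714
∂h/∂y = [55·(+0.51) − 45·(+0.68)] / -175 = +0.01457
h(5, 40) = 100.50 + (+0.009714)·(0) + (+0.01457)·(20) = 100.50 +0.000 +0.291 = 100.791 m.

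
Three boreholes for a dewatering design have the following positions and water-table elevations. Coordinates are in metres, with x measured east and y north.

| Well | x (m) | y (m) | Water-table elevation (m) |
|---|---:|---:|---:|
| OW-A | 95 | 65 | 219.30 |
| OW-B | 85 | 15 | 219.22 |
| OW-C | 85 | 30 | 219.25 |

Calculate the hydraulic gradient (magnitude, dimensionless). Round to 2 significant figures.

With h = a·x + b·y + c and OW-A as origin, the differences give:
  (-10)·a + (-50)·b = -0.08
  (-10)·a + (-35)·b = -0.05
Eliminate b (×(-35) and ×(-50), subtract): -150·a = 0.300 → a = ∂h/∂x = -0.002000
Back-substitute: b = ∂h/∂y = +0.002000.
|∇h| = √(-0.002000² + 0.002000²) = 0.002828

0.0028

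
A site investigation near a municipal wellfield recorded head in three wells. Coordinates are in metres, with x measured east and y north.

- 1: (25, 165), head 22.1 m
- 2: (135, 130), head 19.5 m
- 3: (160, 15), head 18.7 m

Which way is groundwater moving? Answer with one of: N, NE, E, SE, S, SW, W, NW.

E

With h = a·x + b·y + c and 1 as origin, the differences give:
  110·a + (-35)·b = -2.6
  135·a + (-150)·b = -3.4
Eliminate b (×(-150) and ×(-35), subtract): -11775·a = 271.00 → a = ∂h/∂x = -0.02301
Back-substitute: b = ∂h/∂y = +0.001953.
Flow = −∇h = (+0.02301 east, -0.001953 north), which points east.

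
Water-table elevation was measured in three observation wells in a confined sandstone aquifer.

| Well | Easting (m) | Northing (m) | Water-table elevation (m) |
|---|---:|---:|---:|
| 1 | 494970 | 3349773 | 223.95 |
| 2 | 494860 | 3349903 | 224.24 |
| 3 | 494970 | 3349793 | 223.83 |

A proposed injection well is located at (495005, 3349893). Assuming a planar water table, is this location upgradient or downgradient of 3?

Taking 1 as reference: 2−1 = (-110, 130, +0.29); 3−1 = (0, 20, -0.12).
Solve a·Δx + b·Δy = Δh: det = (-110)·20 − 0·130 = -2200.
∂h/∂x = [(+0.29)·20 − (-0.12)·130] / -2200 = -0.009727
∂h/∂y = [(-110)·(-0.12) − 0·(+0.29)] / -2200 = -0.006000
Head at (495005, 3349893) = 223.95 + (-0.009727)·(35) + (-0.006000)·(120) = 222.89 m.
That is lower than the 223.83 m at 3, so the point is downgradient.

downgradient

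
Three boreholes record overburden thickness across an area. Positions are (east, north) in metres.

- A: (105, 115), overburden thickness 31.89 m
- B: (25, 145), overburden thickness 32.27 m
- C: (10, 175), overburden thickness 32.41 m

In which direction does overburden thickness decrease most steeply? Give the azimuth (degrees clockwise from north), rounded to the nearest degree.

Taking A as reference: B−A = (-80, 30, +0.38); C−A = (-95, 60, +0.52).
Determinant of the coordinate differences = (-80)·60 − (-95)·30 = -1950.
∂d/∂x = [(+0.38)·60 − (+0.52)·30] / -1950 = -0.003692
∂d/∂y = [(-80)·(+0.52) − (-95)·(+0.38)] / -1950 = +0.002821
Steepest decrease is along −∇f: components (+0.003692 E, -0.002821 N).
Azimuth = atan2(+0.003692, -0.002821) = 127.4° ≈ 127°.

127°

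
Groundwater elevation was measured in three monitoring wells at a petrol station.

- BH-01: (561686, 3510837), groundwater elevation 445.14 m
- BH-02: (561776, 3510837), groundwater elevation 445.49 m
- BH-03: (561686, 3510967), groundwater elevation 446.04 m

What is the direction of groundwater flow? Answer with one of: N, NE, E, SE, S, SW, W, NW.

∂h/∂x = (445.49 − 445.14) / (561776 − 561686) = +0.003889
∂h/∂y = (446.04 − 445.14) / (3510967 − 3510837) = +0.006923
Flow = −∇h = (-0.003889 east, -0.006923 north), which points southwest.

SW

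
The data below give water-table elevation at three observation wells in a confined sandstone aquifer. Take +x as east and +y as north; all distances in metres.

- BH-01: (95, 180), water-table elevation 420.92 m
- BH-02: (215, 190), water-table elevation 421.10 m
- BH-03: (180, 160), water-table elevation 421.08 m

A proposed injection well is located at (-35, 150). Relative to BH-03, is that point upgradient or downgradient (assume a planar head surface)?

downgradient

With h = a·x + b·y + c and BH-01 as origin, the differences give:
  120·a + 10·b = +0.18
  85·a + (-20)·b = +0.16
Eliminate b (×(-20) and ×10, subtract): -3250·a = -5.200 → a = ∂h/∂x = +0.001600
Back-substitute: b = ∂h/∂y = -0.001200.
Head at (-35, 150) = 420.92 + (+0.001600)·(-130) + (-0.001200)·(-30) = 420.75 m.
That is lower than the 421.08 m at BH-03, so the point is downgradient.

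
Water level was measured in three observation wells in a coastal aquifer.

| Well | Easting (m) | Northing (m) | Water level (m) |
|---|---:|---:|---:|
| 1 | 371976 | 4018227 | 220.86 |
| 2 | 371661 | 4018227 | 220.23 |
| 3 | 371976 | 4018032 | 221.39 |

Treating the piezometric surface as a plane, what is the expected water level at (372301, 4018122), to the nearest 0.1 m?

221.8 m

∂h/∂x = (220.23 − 220.86) / (371661 − 371976) = +0.002000
∂h/∂y = (221.39 − 220.86) / (4018032 − 4018227) = -0.002718
h(372301, 4018122) = 220.86 + (+0.002000)·(325) + (-0.002718)·(-105) = 220.86 +0.650 +0.285 = 221.795 m.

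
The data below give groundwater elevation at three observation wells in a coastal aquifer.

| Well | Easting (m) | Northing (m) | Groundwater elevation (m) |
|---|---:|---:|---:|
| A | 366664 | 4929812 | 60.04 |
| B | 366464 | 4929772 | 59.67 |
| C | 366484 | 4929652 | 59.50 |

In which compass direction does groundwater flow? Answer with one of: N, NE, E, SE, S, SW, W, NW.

SW

With h = a·x + b·y + c and A as origin, the differences give:
  (-200)·a + (-40)·b = -0.37
  (-180)·a + (-160)·b = -0.54
Eliminate b (×(-160) and ×(-40), subtract): 24800·a = 37.600 → a = ∂h/∂x = +0.001516
Back-substitute: b = ∂h/∂y = +0.001669.
Flow = −∇h = (-0.001516 east, -0.001669 north), which points southwest.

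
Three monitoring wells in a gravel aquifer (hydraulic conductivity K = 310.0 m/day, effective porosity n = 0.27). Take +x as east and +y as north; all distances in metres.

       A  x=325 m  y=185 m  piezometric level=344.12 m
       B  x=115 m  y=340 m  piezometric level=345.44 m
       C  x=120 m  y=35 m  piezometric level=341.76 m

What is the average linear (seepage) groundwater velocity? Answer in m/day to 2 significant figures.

14 m/day

Taking A as reference: B−A = (-210, 155, +1.32); C−A = (-205, -150, -2.36).
Solve a·Δx + b·Δy = Δh: det = (-210)·(-150) − (-205)·155 = 63275.
∂h/∂x = [(+1.32)·(-150) − (-2.36)·155] / 63275 = +0.002652
∂h/∂y = [(-210)·(-2.36) − (-205)·(+1.32)] / 63275 = +0.01211
|∇h| = √(0.002652² + 0.01211²) = 0.0124
Seepage velocity v = K·i/n = 310.0 × 0.0124 / 0.27 = 14.24 m/day.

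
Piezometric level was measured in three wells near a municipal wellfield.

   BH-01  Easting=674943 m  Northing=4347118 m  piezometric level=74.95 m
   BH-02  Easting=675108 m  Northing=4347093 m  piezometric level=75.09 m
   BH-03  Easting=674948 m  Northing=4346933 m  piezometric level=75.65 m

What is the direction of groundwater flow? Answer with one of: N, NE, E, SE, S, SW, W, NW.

With h = a·x + b·y + c and BH-01 as origin, the differences give:
  165·a + (-25)·b = +0.14
  5·a + (-185)·b = +0.70
Eliminate b (×(-185) and ×(-25), subtract): -30400·a = -8.400 → a = ∂h/∂x = +0.0002763
Back-substitute: b = ∂h/∂y = -0.003776.
Flow = −∇h = (-0.0002763 east, +0.003776 north), which points north.

N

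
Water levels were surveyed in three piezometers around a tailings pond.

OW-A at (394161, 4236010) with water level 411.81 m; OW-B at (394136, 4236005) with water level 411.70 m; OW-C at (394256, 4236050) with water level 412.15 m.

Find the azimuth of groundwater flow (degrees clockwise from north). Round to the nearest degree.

306°

With h = a·x + b·y + c and OW-A as origin, the differences give:
  (-25)·a + (-5)·b = -0.11
  95·a + 40·b = +0.34
Eliminate b (×40 and ×(-5), subtract): -525·a = -2.700 → a = ∂h/∂x = +0.005143
Back-substitute: b = ∂h/∂y = -0.003714.
Flow direction (−∇h) has components (-0.005143 E, +0.003714 N).
Azimuth = atan2(E, N) = atan2(-0.005143, +0.003714) = 305.8° ≈ 306°.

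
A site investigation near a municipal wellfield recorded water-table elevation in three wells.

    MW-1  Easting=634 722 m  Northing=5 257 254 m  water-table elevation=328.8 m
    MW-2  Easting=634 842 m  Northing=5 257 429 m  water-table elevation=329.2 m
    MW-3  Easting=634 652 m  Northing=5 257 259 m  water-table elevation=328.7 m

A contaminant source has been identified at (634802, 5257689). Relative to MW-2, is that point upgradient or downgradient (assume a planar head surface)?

upgradient

With h = a·x + b·y + c and MW-1 as origin, the differences give:
  120·a + 175·b = +0.4
  (-70)·a + 5·b = -0.1
Eliminate b (×5 and ×175, subtract): 12850·a = 19.50 → a = ∂h/∂x = +0.001518
Back-substitute: b = ∂h/∂y = +0.001245.
Head at (634802, 5257689) = 328.8 + (+0.001518)·(80) + (+0.001245)·(435) = 329.46 m.
That is higher than the 329.2 m at MW-2, so the point is upgradient.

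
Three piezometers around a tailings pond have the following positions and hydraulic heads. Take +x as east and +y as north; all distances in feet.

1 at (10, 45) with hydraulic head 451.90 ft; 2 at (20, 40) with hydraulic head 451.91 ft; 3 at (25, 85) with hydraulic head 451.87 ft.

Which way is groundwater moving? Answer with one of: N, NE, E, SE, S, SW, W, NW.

NW

Taking 1 as reference: 2−1 = (10, -5, +0.01); 3−1 = (15, 40, -0.03).
Determinant of the coordinate differences = 10·40 − 15·(-5) = 475.
∂h/∂x = [(+0.01)·40 − (-0.03)·(-5)] / 475 = +0.0005263
∂h/∂y = [10·(-0.03) − 15·(+0.01)] / 475 = -0.0009474
Flow = −∇h = (-0.0005263 east, +0.0009474 north), which points northwest.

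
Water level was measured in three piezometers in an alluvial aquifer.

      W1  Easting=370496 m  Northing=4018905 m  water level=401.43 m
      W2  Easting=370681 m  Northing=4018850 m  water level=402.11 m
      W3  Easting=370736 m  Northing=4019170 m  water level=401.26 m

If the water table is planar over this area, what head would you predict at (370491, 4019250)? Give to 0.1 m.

Taking W1 as reference: W2−W1 = (185, -55, +0.68); W3−W1 = (240, 265, -0.17).
Determinant of the coordinate differences = 185·265 − 240·(-55) = 62225.
∂h/∂x = [(+0.68)·265 − (-0.17)·(-55)] / 62225 = +0.002746
∂h/∂y = [185·(-0.17) − 240·(+0.68)] / 62225 = -0.003128
h(370491, 4019250) = 401.43 + (+0.002746)·(-5) + (-0.003128)·(345) = 401.43 -0.014 -1.079 = 400.337 m.

400.3 m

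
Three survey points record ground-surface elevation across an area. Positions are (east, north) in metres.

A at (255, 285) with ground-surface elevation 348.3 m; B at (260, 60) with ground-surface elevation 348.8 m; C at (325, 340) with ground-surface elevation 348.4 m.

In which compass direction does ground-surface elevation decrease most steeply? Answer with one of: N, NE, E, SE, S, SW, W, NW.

Three-point gradient (reference A): Δ to B = (5, -225, +0.5), Δ to C = (70, 55, +0.1).
∂z/∂x = +0.003120, ∂z/∂y = -0.002153 (det = 16025).
Steepest decrease is along −∇f = (-0.003120 E, +0.002153 N) → northwest.

NW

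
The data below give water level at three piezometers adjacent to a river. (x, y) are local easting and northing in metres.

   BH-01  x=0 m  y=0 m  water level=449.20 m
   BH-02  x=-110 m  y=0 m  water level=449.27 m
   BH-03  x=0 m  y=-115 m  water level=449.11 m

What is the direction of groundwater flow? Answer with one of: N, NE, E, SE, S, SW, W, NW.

SE

∂h/∂x = (449.27 − 449.20) / (-110 − 0) = -0.0006364
∂h/∂y = (449.11 − 449.20) / (-115 − 0) = +0.0007826
Flow = −∇h = (+0.0006364 east, -0.0007826 north), which points southeast.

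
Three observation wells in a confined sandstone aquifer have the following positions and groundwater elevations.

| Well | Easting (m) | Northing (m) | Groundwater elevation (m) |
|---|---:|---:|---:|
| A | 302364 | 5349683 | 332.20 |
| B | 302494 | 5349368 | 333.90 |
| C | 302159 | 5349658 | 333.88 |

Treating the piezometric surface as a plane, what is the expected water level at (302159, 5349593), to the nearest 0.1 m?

334.4 m

Differences from A: to B (Δx, Δy, Δh) = (130, -315, +1.70); to C = (-205, -25, +1.68).
Solve a·Δx + b·Δy = Δh: det = 130·(-25) − (-205)·(-315) = -67825.
∂h/∂x = [(+1.70)·(-25) − (+1.68)·(-315)] / -67825 = -0.007176
∂h/∂y = [130·(+1.68) − (-205)·(+1.70)] / -67825 = -0.008358
h(302159, 5349593) = 332.20 + (-0.007176)·(-205) + (-0.008358)·(-90) = 332.20 +1.471 +0.752 = 334.423 m.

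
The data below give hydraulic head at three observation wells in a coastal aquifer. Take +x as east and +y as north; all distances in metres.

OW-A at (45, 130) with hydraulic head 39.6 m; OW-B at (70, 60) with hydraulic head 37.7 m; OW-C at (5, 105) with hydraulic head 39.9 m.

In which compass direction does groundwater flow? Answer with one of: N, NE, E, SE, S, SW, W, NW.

SE

With h = a·x + b·y + c and OW-A as origin, the differences give:
  25·a + (-70)·b = -1.9
  (-40)·a + (-25)·b = +0.3
Eliminate b (×(-25) and ×(-70), subtract): -3425·a = 68.50 → a = ∂h/∂x = -0.02000
Back-substitute: b = ∂h/∂y = +0.02000.
Flow = −∇h = (+0.02000 east, -0.02000 north), which points southeast.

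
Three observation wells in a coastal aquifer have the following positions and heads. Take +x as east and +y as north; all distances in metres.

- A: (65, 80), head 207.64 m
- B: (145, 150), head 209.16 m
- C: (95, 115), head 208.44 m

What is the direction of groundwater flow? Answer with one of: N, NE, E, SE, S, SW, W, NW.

S

Taking A as reference: B−A = (80, 70, +1.52); C−A = (30, 35, +0.80).
Determinant of the coordinate differences = 80·35 − 30·70 = 700.
∂h/∂x = [(+1.52)·35 − (+0.80)·70] / 700 = -0.004000
∂h/∂y = [80·(+0.80) − 30·(+1.52)] / 700 = +0.02629
Flow = −∇h = (+0.004000 east, -0.02629 north), which points south.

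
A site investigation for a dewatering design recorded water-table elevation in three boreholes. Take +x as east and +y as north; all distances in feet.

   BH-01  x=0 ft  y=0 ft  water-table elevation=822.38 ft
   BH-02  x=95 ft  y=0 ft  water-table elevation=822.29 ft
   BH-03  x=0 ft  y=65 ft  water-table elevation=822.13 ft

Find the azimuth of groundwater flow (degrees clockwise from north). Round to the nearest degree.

014°

∂h/∂x = (822.29 − 822.38) / (95 − 0) = -0.0009474
∂h/∂y = (822.13 − 822.38) / (65 − 0) = -0.003846
Flow direction (−∇h) has components (+0.0009474 E, +0.003846 N).
Azimuth = atan2(E, N) = atan2(+0.0009474, +0.003846) = 13.8° ≈ 014°.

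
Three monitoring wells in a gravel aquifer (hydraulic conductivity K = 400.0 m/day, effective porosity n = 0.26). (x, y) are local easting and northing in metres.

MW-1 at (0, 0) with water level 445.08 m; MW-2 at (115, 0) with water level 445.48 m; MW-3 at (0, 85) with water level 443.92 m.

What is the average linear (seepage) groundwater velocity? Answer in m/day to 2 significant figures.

22 m/day

∂h/∂x = (445.48 − 445.08) / (115 − 0) = +0.003478
∂h/∂y = (443.92 − 445.08) / (85 − 0) = -0.01365
|∇h| = √(0.003478² + -0.01365²) = 0.01409
Seepage velocity v = K·i/n = 400.0 × 0.01409 / 0.26 = 21.68 m/day.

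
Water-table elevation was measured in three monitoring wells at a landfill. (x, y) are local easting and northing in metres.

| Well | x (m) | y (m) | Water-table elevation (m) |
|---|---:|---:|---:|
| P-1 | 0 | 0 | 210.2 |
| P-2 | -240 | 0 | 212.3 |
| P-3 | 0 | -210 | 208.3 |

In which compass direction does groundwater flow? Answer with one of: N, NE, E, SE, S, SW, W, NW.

SE

∂h/∂x = (212.3 − 210.2) / (-240 − 0) = -0.008750
∂h/∂y = (208.3 − 210.2) / (-210 − 0) = +0.009048
Flow = −∇h = (+0.008750 east, -0.009048 north), which points southeast.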